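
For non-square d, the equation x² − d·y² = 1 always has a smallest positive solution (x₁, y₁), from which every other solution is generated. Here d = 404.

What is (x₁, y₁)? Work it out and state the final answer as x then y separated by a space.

201 10

√404 = [20; 10,40, …], period ℓ=2 (even) → k=1
k=0  a_k=20  p_k/q_k = 20/1
k=1  a_k=10  p_k/q_k = 201/10
(x₁, y₁) = (201, 10);  201² − 404·10² = 1 ✓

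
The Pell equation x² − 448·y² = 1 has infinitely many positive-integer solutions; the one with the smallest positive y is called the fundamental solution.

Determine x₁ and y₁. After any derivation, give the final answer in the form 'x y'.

√448 → a₀=21, period (6,42); ℓ=2 even so k=1
k=0  a_k=21  p_k/q_k = 21/1
k=1  a_k=6  p_k/q_k = 127/6
(x₁, y₁) = (127, 6);  127² − 448·6² = 1 ✓

127 6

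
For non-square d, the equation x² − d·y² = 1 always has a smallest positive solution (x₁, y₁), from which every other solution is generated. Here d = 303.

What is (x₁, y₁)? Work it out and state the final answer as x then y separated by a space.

[17; 2,2,5,2,2,34] for √303; ℓ=6 ⇒ convergent index 5
k=0  a_k=17  p_k/q_k = 17/1
k=1  a_k=2  p_k/q_k = 35/2
k=2  a_k=2  p_k/q_k = 87/5
k=3  a_k=5  p_k/q_k = 470/27
k=4  a_k=2  p_k/q_k = 1027/59
k=5  a_k=2  p_k/q_k = 2524/145
→ (2524, 145).  Check: 2524²=6370576, 303·145²=6370575, difference 1.

2524 145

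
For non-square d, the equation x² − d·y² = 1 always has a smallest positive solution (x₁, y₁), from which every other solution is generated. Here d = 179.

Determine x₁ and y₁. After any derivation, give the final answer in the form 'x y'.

4190210 313191

√179 → a₀=13, period (2,1,1,1,3,…,1,2,26); ℓ=14 even so k=13
step 0: (13, 1)  from 13·(1,0) + (0,1)
step 1: (27, 2)  from 2·(13,1) + (1,0)
…
step 3: (67, 5)  from 1·(40,3) + (27,2)
step 4: (107, 8)  from 1·(67,5) + (40,3)
step 5: (388, 29)  from 3·(107,8) + (67,5)
…
step 8: (137042, 10243)  from 5·(26999,2018) + (2047,153)
step 9: (438125, 32747)  from 3·(137042,10243) + (26999,2018)
step 10: (575167, 42990)  from 1·(438125,32747) + (137042,10243)
step 11: (1013292, 75737)  from 1·(575167,42990) + (438125,32747)
step 12: (1588459, 118727)  from 1·(1013292,75737) + (575167,42990)
step 13: (4190210, 313191)  from 2·(1588459,118727) + (1013292,75737)
fundamental: x₁=4190210, y₁=313191  (since 17557859844100 − 179·98088602481 = 1)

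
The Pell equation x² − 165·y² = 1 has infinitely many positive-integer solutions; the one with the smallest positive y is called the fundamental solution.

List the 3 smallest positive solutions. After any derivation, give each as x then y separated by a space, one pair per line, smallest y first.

1079 84
2328481 181272
5024860919 391184892

[12; 1,5,2,5,1,24] for √165; ℓ=6 ⇒ convergent index 5
step 0: (12, 1)  from 12·(1,0) + (0,1)
step 1: (13, 1)  from 1·(12,1) + (1,0)
step 2: (77, 6)  from 5·(13,1) + (12,1)
step 3: (167, 13)  from 2·(77,6) + (13,1)
step 4: (912, 71)  from 5·(167,13) + (77,6)
step 5: (1079, 84)  from 1·(912,71) + (167,13)
→ (1079, 84).  Check: 1079²=1164241, 165·84²=1164240, difference 1.
(x_2, y_2) = (1079·1079 + 165·84·84, 1079·84 + 84·1079) = (2328481, 181272)
(x_3, y_3) = (1079·2328481 + 165·84·181272, 1079·181272 + 84·2328481) = (5024860919, 391184892)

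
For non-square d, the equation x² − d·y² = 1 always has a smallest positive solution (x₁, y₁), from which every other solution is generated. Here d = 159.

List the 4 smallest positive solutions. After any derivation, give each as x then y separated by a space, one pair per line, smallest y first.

√159 = [12; 1,1,1,1,3,1,1,1,1,24, …], period ℓ=10 (even) → k=9
k=0  a_k=12  p_k/q_k = 12/1
k=1  a_k=1  p_k/q_k = 13/1
k=2  a_k=1  p_k/q_k = 25/2
…
k=4  a_k=1  p_k/q_k = 63/5
k=5  a_k=3  p_k/q_k = 227/18
k=6  a_k=1  p_k/q_k = 290/23
k=7  a_k=1  p_k/q_k = 517/41
k=8  a_k=1  p_k/q_k = 807/64
k=9  a_k=1  p_k/q_k = 1324/105
fundamental: x₁=1324, y₁=105  (since 1752976 − 159·11025 = 1)
n=2: (1324,105)∘(1324,105) = (1324·1324+159·105·105, 1324·105+105·1324) = (3505951,278040)
n=3: (3505951,278040)∘(1324,105) = (1324·3505951+159·105·278040, 1324·278040+105·3505951) = (9283756924,736249815)
n=4: (9283756924,736249815)∘(1324,105) = (1324·9283756924+159·105·736249815, 1324·736249815+105·9283756924) = (24583384828801,1949589232080)

1324 105
3505951 278040
9283756924 736249815
24583384828801 1949589232080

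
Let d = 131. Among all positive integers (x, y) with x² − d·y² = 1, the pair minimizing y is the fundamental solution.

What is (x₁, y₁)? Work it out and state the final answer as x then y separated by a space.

10610 927

[11; 2,4,11,4,2,22] for √131; ℓ=6 ⇒ convergent index 5
step 0: (11, 1)  from 11·(1,0) + (0,1)
…
step 4: (4727, 413)  from 4·(1156,101) + (103,9)
step 5: (10610, 927)  from 2·(4727,413) + (1156,101)
(x₁, y₁) = (10610, 927);  10610² − 131·927² = 1 ✓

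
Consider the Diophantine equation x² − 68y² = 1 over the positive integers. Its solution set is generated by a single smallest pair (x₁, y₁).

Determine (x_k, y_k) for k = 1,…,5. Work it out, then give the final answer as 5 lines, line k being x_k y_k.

[8; 4,16] for √68; ℓ=2 ⇒ convergent index 1
i=0: a=8 ⇒ p=8, q=1
i=1: a=4 ⇒ p=33, q=4
fundamental: x₁=33, y₁=4  (since 1089 − 68·16 = 1)
(x_2, y_2) = (33·33 + 68·4·4, 33·4 + 4·33) = (2177, 264)
(x_3, y_3) = (33·2177 + 68·4·264, 33·264 + 4·2177) = (143649, 17420)
(x_4, y_4) = (33·143649 + 68·4·17420, 33·17420 + 4·143649) = (9478657, 1149456)
(x_5, y_5) = (33·9478657 + 68·4·1149456, 33·1149456 + 4·9478657) = (625447713, 75846676)

33 4
2177 264
143649 17420
9478657 1149456
625447713 75846676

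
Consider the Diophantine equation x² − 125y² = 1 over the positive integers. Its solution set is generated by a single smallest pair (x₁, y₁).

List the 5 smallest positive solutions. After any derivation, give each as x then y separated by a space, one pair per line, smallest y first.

√125 → a₀=11, period (5,1,1,5,22); ℓ=5 odd so k=9
i=0: a=11 ⇒ p=11, q=1
i=1: a=5 ⇒ p=56, q=5
…
i=3: a=1 ⇒ p=123, q=11
…
i=5: a=22 ⇒ p=15127, q=1353
…
i=8: a=1 ⇒ p=167761, q=15005
i=9: a=5 ⇒ p=930249, q=83204
→ (930249, 83204).  Check: 930249²=865363202001, 125·83204²=865363202000, difference 1.
k=2:  x_2 = 930249·930249+125·83204·83204 = 1730726404001,  y_2 = 930249·83204+83204·930249 = 154800875592
k=3:  x_3 = 930249·1730726404001+125·83204·154800875592 = 3220013013190122249,  y_3 = 930249·154800875592+83204·1730726404001 = 288006719437081612
k=4:  x_4 = 930249·3220013013190122249+125·83204·288006719437081612 = 5990827771012465337616001,  y_4 = 930249·288006719437081612+83204·3220013013190122249 = 535835925499096664087184
k=5:  x_5 = 930249·5990827771012465337616001+125·83204·535835925499096664087184 = 11145923086309929722690704506249,  y_5 = 930249·535835925499096664087184+83204·5990827771012465337616001 = 996921667718930338621440576020

930249 83204
1730726404001 154800875592
3220013013190122249 288006719437081612
5990827771012465337616001 535835925499096664087184
11145923086309929722690704506249 996921667718930338621440576020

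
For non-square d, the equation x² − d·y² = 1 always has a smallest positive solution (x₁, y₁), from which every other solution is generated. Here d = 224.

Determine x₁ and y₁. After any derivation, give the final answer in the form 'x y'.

15 1

√224 → a₀=14, period (1,28); ℓ=2 even so k=1
step 0: (14, 1)  from 14·(1,0) + (0,1)
step 1: (15, 1)  from 1·(14,1) + (1,0)
→ (15, 1).  Check: 15²=225, 224·1²=224, difference 1.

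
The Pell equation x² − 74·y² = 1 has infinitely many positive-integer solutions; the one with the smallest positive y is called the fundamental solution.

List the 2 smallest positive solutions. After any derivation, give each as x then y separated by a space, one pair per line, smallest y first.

√74 → a₀=8, period (1,1,1,1,16); ℓ=5 odd so k=9
a_0=8:  p_0=8·1+0=8,  q_0=8·0+1=1
…
a_5=16:  p_5=16·43+26=714,  q_5=16·5+3=83
a_6=1:  p_6=1·714+43=757,  q_6=1·83+5=88
…
a_8=1:  p_8=1·1471+757=2228,  q_8=1·171+88=259
a_9=1:  p_9=1·2228+1471=3699,  q_9=1·259+171=430
(x₁, y₁) = (3699, 430);  3699² − 74·430² = 1 ✓
(3699+430√74)^2 = 27365201 + 3181140√74

3699 430
27365201 3181140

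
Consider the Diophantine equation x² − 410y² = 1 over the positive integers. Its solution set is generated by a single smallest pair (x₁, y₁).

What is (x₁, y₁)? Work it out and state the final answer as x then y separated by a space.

[20; 4,40] for √410; ℓ=2 ⇒ convergent index 1
a_0=20:  p_0=20·1+0=20,  q_0=20·0+1=1
a_1=4:  p_1=4·20+1=81,  q_1=4·1+0=4
→ (81, 4).  Check: 81²=6561, 410·4²=6560, difference 1.

81 4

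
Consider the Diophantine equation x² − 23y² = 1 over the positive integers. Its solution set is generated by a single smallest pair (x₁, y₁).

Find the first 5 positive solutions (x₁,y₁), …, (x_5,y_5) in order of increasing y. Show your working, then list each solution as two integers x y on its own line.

[4; 1,3,1,8] for √23; ℓ=4 ⇒ convergent index 3
step 0: (4, 1)  from 4·(1,0) + (0,1)
…
step 2: (19, 4)  from 3·(5,1) + (4,1)
step 3: (24, 5)  from 1·(19,4) + (5,1)
→ (24, 5).  Check: 24²=576, 23·5²=575, difference 1.
n=2: (24,5)∘(24,5) = (24·24+23·5·5, 24·5+5·24) = (1151,240)
n=3: (1151,240)∘(24,5) = (24·1151+23·5·240, 24·240+5·1151) = (55224,11515)
n=4: (55224,11515)∘(24,5) = (24·55224+23·5·11515, 24·11515+5·55224) = (2649601,552480)
n=5: (2649601,552480)∘(24,5) = (24·2649601+23·5·552480, 24·552480+5·2649601) = (127125624,26507525)

24 5
1151 240
55224 11515
2649601 552480
127125624 26507525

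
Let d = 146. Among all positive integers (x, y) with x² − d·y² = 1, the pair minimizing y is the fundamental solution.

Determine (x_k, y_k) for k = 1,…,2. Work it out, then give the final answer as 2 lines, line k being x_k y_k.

d=146: √d = [12; 12,24] (ℓ=2, even), read p_1/q_1
step 0: (12, 1)  from 12·(1,0) + (0,1)
step 1: (145, 12)  from 12·(12,1) + (1,0)
fundamental: x₁=145, y₁=12  (since 21025 − 146·144 = 1)
k=2:  x_2 = 145·145+146·12·12 = 42049,  y_2 = 145·12+12·145 = 3480

145 12
42049 3480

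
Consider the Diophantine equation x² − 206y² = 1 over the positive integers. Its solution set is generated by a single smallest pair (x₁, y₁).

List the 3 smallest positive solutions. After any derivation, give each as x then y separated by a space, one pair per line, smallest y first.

√206 → a₀=14, period (2,1,5,14,5,1,2,28); ℓ=8 even so k=7
k=0  a_k=14  p_k/q_k = 14/1
…
k=2  a_k=1  p_k/q_k = 43/3
…
k=4  a_k=14  p_k/q_k = 3459/241
k=5  a_k=5  p_k/q_k = 17539/1222
k=6  a_k=1  p_k/q_k = 20998/1463
k=7  a_k=2  p_k/q_k = 59535/4148
(x₁, y₁) = (59535, 4148);  59535² − 206·4148² = 1 ✓
k=2:  x_2 = 59535·59535+206·4148·4148 = 7088832449,  y_2 = 59535·4148+4148·59535 = 493902360
k=3:  x_3 = 59535·7088832449+206·4148·493902360 = 844067279642895,  y_3 = 59535·493902360+4148·7088832449 = 58808954001052

59535 4148
7088832449 493902360
844067279642895 58808954001052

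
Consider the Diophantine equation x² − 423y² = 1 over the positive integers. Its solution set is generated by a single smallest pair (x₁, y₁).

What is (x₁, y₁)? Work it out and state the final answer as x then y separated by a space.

4607 224

√423 = [20; 1,1,3,4,3,1,1,40, …], period ℓ=8 (even) → k=7
i=0: a=20 ⇒ p=20, q=1
i=1: a=1 ⇒ p=21, q=1
…
i=6: a=1 ⇒ p=2612, q=127
i=7: a=1 ⇒ p=4607, q=224
fundamental: x₁=4607, y₁=224  (since 21224449 − 423·50176 = 1)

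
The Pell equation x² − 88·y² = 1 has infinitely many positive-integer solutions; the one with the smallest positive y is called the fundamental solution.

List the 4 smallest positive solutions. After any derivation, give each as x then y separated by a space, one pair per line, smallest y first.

[9; 2,1,1,1,2,18] for √88; ℓ=6 ⇒ convergent index 5
i=0: a=9 ⇒ p=9, q=1
i=1: a=2 ⇒ p=19, q=2
i=2: a=1 ⇒ p=28, q=3
i=3: a=1 ⇒ p=47, q=5
i=4: a=1 ⇒ p=75, q=8
i=5: a=2 ⇒ p=197, q=21
(x₁, y₁) = (197, 21);  197² − 88·21² = 1 ✓
k=2:  x_2 = 197·197+88·21·21 = 77617,  y_2 = 197·21+21·197 = 8274
k=3:  x_3 = 197·77617+88·21·8274 = 30580901,  y_3 = 197·8274+21·77617 = 3259935
k=4:  x_4 = 197·30580901+88·21·3259935 = 12048797377,  y_4 = 197·3259935+21·30580901 = 1284406116

197 21
77617 8274
30580901 3259935
12048797377 1284406116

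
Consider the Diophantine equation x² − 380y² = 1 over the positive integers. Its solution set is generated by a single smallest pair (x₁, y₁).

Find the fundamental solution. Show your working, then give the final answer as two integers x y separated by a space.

d=380: √d = [19; 2,38] (ℓ=2, even), read p_1/q_1
a_0=19:  p_0=19·1+0=19,  q_0=19·0+1=1
a_1=2:  p_1=2·19+1=39,  q_1=2·1+0=2
fundamental: x₁=39, y₁=2  (since 1521 − 380·4 = 1)

39 2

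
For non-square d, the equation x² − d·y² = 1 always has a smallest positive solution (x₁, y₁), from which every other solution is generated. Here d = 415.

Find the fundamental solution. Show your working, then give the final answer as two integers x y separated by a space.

18412804 903849

[20; 2,1,2,4,6,…,1,2,40] for √415; ℓ=16 ⇒ convergent index 15
k=0  a_k=20  p_k/q_k = 20/1
…
k=2  a_k=1  p_k/q_k = 61/3
…
k=9  a_k=1  p_k/q_k = 43534/2137
k=10  a_k=1  p_k/q_k = 77473/3803
…
k=12  a_k=4  p_k/q_k = 2110961/103623
…
k=14  a_k=1  p_k/q_k = 6841255/335824
k=15  a_k=2  p_k/q_k = 18412804/903849
fundamental: x₁=18412804, y₁=903849  (since 339031351142416 − 415·816943014801 = 1)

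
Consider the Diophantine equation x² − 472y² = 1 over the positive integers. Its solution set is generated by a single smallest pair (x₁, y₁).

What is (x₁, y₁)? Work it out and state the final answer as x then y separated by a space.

[21; 1,2,1,1,1,…,2,1,42] for √472; ℓ=14 ⇒ convergent index 13
k=0  a_k=21  p_k/q_k = 21/1
k=1  a_k=1  p_k/q_k = 22/1
k=2  a_k=2  p_k/q_k = 65/3
…
k=8  a_k=4  p_k/q_k = 24224/1115
k=9  a_k=1  p_k/q_k = 30003/1381
…
k=12  a_k=2  p_k/q_k = 222687/10250
k=13  a_k=1  p_k/q_k = 306917/14127
fundamental: x₁=306917, y₁=14127  (since 94198044889 − 472·199572129 = 1)

306917 14127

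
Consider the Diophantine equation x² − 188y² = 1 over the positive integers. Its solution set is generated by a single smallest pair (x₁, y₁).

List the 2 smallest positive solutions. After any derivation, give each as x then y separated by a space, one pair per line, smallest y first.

√188 → a₀=13, period (1,2,2,6,2,2,1,26); ℓ=8 even so k=7
i=0: a=13 ⇒ p=13, q=1
…
i=6: a=2 ⇒ p=3277, q=239
i=7: a=1 ⇒ p=4607, q=336
fundamental: x₁=4607, y₁=336  (since 21224449 − 188·112896 = 1)
(4607+336√188)^2 = 42448897 + 3095904√188

4607 336
42448897 3095904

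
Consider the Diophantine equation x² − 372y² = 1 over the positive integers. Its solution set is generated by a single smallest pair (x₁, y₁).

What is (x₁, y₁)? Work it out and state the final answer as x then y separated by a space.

12151 630

√372 → a₀=19, period (3,2,12,2,3,38); ℓ=6 even so k=5
i=0: a=19 ⇒ p=19, q=1
…
i=4: a=2 ⇒ p=3491, q=181
i=5: a=3 ⇒ p=12151, q=630
→ (12151, 630).  Check: 12151²=147646801, 372·630²=147646800, difference 1.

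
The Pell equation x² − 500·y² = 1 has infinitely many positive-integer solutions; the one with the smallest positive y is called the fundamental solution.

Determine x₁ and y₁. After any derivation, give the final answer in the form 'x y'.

930249 41602

√500 → a₀=22, period (2,1,3,2,1,…,1,2,44); ℓ=14 even so k=13
k=0  a_k=22  p_k/q_k = 22/1
k=1  a_k=2  p_k/q_k = 45/2
…
k=3  a_k=3  p_k/q_k = 246/11
k=4  a_k=2  p_k/q_k = 559/25
…
k=6  a_k=1  p_k/q_k = 1364/61
k=7  a_k=10  p_k/q_k = 14445/646
k=8  a_k=1  p_k/q_k = 15809/707
k=9  a_k=1  p_k/q_k = 30254/1353
k=10  a_k=2  p_k/q_k = 76317/3413
k=11  a_k=3  p_k/q_k = 259205/11592
k=12  a_k=1  p_k/q_k = 335522/15005
k=13  a_k=2  p_k/q_k = 930249/41602
→ (930249, 41602).  Check: 930249²=865363202001, 500·41602²=865363202000, difference 1.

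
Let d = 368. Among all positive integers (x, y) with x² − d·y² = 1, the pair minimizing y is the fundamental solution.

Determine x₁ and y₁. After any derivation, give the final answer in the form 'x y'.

[19; 5,2,5,38] for √368; ℓ=4 ⇒ convergent index 3
step 0: (19, 1)  from 19·(1,0) + (0,1)
…
step 2: (211, 11)  from 2·(96,5) + (19,1)
step 3: (1151, 60)  from 5·(211,11) + (96,5)
(x₁, y₁) = (1151, 60);  1151² − 368·60² = 1 ✓

1151 60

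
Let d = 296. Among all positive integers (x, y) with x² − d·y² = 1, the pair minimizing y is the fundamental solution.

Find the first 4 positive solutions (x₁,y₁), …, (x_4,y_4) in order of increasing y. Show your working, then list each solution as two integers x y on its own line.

3699 215
27365201 1590570
202447753299 11767036645
1497708451540801 87052535509140

√296 → a₀=17, period (4,1,7,1,4,34); ℓ=6 even so k=5
i=0: a=17 ⇒ p=17, q=1
…
i=2: a=1 ⇒ p=86, q=5
i=3: a=7 ⇒ p=671, q=39
i=4: a=1 ⇒ p=757, q=44
i=5: a=4 ⇒ p=3699, q=215
(x₁, y₁) = (3699, 215);  3699² − 296·215² = 1 ✓
n=2: (3699,215)∘(3699,215) = (3699·3699+296·215·215, 3699·215+215·3699) = (27365201,1590570)
n=3: (27365201,1590570)∘(3699,215) = (3699·27365201+296·215·1590570, 3699·1590570+215·27365201) = (202447753299,11767036645)
n=4: (202447753299,11767036645)∘(3699,215) = (3699·202447753299+296·215·11767036645, 3699·11767036645+215·202447753299) = (1497708451540801,87052535509140)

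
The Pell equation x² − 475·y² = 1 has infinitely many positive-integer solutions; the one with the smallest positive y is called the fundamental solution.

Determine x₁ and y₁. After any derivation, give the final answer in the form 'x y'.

57799 2652

√475 → a₀=21, period (1,3,1,6,2,6,1,3,1,42); ℓ=10 even so k=9
k=0  a_k=21  p_k/q_k = 21/1
…
k=3  a_k=1  p_k/q_k = 109/5
…
k=5  a_k=2  p_k/q_k = 1591/73
k=6  a_k=6  p_k/q_k = 10287/472
…
k=8  a_k=3  p_k/q_k = 45921/2107
k=9  a_k=1  p_k/q_k = 57799/2652
→ (57799, 2652).  Check: 57799²=3340724401, 475·2652²=3340724400, difference 1.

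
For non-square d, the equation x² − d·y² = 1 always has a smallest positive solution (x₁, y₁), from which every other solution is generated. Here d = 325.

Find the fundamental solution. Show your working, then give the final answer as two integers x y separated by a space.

√325 = [18; 36, …], period ℓ=1 (odd) → k=1
step 0: (18, 1)  from 18·(1,0) + (0,1)
step 1: (649, 36)  from 36·(18,1) + (1,0)
(x₁, y₁) = (649, 36);  649² − 325·36² = 1 ✓

649 36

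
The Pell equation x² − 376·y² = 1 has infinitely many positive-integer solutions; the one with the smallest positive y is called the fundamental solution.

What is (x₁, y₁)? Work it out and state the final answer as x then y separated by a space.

d=376: √d = [19; 2,1,1,3,1,…,1,2,38] (ℓ=16, even), read p_15/q_15
a_0=19:  p_0=19·1+0=19,  q_0=19·0+1=1
a_1=2:  p_1=2·19+1=39,  q_1=2·1+0=2
…
a_4=3:  p_4=3·97+58=349,  q_4=3·5+3=18
…
a_6=2:  p_6=2·446+349=1241,  q_6=2·23+18=64
…
a_9=2:  p_9=2·12953+2928=28834,  q_9=2·668+151=1487
a_10=2:  p_10=2·28834+12953=70621,  q_10=2·1487+668=3642
a_11=1:  p_11=1·70621+28834=99455,  q_11=1·3642+1487=5129
…
a_13=1:  p_13=1·368986+99455=468441,  q_13=1·19029+5129=24158
a_14=1:  p_14=1·468441+368986=837427,  q_14=1·24158+19029=43187
a_15=2:  p_15=2·837427+468441=2143295,  q_15=2·43187+24158=110532
→ (2143295, 110532).  Check: 2143295²=4593713457025, 376·110532²=4593713457024, difference 1.

2143295 110532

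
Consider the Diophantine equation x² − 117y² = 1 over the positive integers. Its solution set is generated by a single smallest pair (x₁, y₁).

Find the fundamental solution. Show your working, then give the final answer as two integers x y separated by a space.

√117 → a₀=10, period (1,4,2,4,1,20); ℓ=6 even so k=5
step 0: (10, 1)  from 10·(1,0) + (0,1)
…
step 2: (54, 5)  from 4·(11,1) + (10,1)
…
step 4: (530, 49)  from 4·(119,11) + (54,5)
step 5: (649, 60)  from 1·(530,49) + (119,11)
(x₁, y₁) = (649, 60);  649² − 117·60² = 1 ✓

649 60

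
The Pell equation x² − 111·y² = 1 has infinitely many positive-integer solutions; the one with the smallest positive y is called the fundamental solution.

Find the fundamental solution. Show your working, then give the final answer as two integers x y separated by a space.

√111 = [10; 1,1,6,1,1,20, …], period ℓ=6 (even) → k=5
i=0: a=10 ⇒ p=10, q=1
…
i=3: a=6 ⇒ p=137, q=13
i=4: a=1 ⇒ p=158, q=15
i=5: a=1 ⇒ p=295, q=28
→ (295, 28).  Check: 295²=87025, 111·28²=87024, difference 1.

295 28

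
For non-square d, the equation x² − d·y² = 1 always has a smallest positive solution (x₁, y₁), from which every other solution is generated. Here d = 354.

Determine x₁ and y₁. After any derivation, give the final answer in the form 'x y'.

√354 = [18; 1,4,2,2,18,2,2,4,1,36, …], period ℓ=10 (even) → k=9
k=0  a_k=18  p_k/q_k = 18/1
k=1  a_k=1  p_k/q_k = 19/1
…
k=4  a_k=2  p_k/q_k = 508/27
…
k=6  a_k=2  p_k/q_k = 19210/1021
k=7  a_k=2  p_k/q_k = 47771/2539
k=8  a_k=4  p_k/q_k = 210294/11177
k=9  a_k=1  p_k/q_k = 258065/13716
→ (258065, 13716).  Check: 258065²=66597544225, 354·13716²=66597544224, difference 1.

258065 13716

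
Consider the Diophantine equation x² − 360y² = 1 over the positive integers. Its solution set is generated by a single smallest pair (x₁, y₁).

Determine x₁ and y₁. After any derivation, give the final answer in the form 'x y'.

19 1

√360 → a₀=18, period (1,36); ℓ=2 even so k=1
k=0  a_k=18  p_k/q_k = 18/1
k=1  a_k=1  p_k/q_k = 19/1
(x₁, y₁) = (19, 1);  19² − 360·1² = 1 ✓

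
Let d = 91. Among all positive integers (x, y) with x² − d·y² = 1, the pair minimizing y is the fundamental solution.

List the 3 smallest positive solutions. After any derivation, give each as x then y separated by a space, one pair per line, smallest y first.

1574 165
4954951 519420
15598184174 1635133995

[9; 1,1,5,1,5,1,1,18] for √91; ℓ=8 ⇒ convergent index 7
i=0: a=9 ⇒ p=9, q=1
i=1: a=1 ⇒ p=10, q=1
i=2: a=1 ⇒ p=19, q=2
…
i=6: a=1 ⇒ p=849, q=89
i=7: a=1 ⇒ p=1574, q=165
fundamental: x₁=1574, y₁=165  (since 2477476 − 91·27225 = 1)
k=2:  x_2 = 1574·1574+91·165·165 = 4954951,  y_2 = 1574·165+165·1574 = 519420
k=3:  x_3 = 1574·4954951+91·165·519420 = 15598184174,  y_3 = 1574·519420+165·4954951 = 1635133995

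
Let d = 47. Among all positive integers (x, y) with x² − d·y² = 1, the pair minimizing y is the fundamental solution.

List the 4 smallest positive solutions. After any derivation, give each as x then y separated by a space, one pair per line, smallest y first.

√47 = [6; 1,5,1,12, …], period ℓ=4 (even) → k=3
k=0  a_k=6  p_k/q_k = 6/1
k=1  a_k=1  p_k/q_k = 7/1
k=2  a_k=5  p_k/q_k = 41/6
k=3  a_k=1  p_k/q_k = 48/7
(x₁, y₁) = (48, 7);  48² − 47·7² = 1 ✓
n=2: (48,7)∘(48,7) = (48·48+47·7·7, 48·7+7·48) = (4607,672)
n=3: (4607,672)∘(48,7) = (48·4607+47·7·672, 48·672+7·4607) = (442224,64505)
n=4: (442224,64505)∘(48,7) = (48·442224+47·7·64505, 48·64505+7·442224) = (42448897,6191808)

48 7
4607 672
442224 64505
42448897 6191808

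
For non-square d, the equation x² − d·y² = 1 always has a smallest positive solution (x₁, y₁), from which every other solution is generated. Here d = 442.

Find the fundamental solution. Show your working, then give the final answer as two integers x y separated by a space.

√442 → a₀=21, period (42); ℓ=1 odd so k=1
k=0  a_k=21  p_k/q_k = 21/1
k=1  a_k=42  p_k/q_k = 883/42
→ (883, 42).  Check: 883²=779689, 442·42²=779688, difference 1.

883 42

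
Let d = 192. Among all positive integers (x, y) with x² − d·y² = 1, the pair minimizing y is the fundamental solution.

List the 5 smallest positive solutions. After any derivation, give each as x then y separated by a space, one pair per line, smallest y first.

√192 = [13; 1,5,1,26, …], period ℓ=4 (even) → k=3
a_0=13:  p_0=13·1+0=13,  q_0=13·0+1=1
a_1=1:  p_1=1·13+1=14,  q_1=1·1+0=1
a_2=5:  p_2=5·14+13=83,  q_2=5·1+1=6
a_3=1:  p_3=1·83+14=97,  q_3=1·6+1=7
→ (97, 7).  Check: 97²=9409, 192·7²=9408, difference 1.
k=2:  x_2 = 97·97+192·7·7 = 18817,  y_2 = 97·7+7·97 = 1358
k=3:  x_3 = 97·18817+192·7·1358 = 3650401,  y_3 = 97·1358+7·18817 = 263445
k=4:  x_4 = 97·3650401+192·7·263445 = 708158977,  y_4 = 97·263445+7·3650401 = 51106972
k=5:  x_5 = 97·708158977+192·7·51106972 = 137379191137,  y_5 = 97·51106972+7·708158977 = 9914489123

97 7
18817 1358
3650401 263445
708158977 51106972
137379191137 9914489123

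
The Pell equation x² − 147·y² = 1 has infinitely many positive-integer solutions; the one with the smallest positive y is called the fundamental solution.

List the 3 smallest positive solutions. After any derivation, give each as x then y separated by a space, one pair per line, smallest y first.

√147 → a₀=12, period (8,24); ℓ=2 even so k=1
k=0  a_k=12  p_k/q_k = 12/1
k=1  a_k=8  p_k/q_k = 97/8
fundamental: x₁=97, y₁=8  (since 9409 − 147·64 = 1)
(x_2, y_2) = (97·97 + 147·8·8, 97·8 + 8·97) = (18817, 1552)
(x_3, y_3) = (97·18817 + 147·8·1552, 97·1552 + 8·18817) = (3650401, 301080)

97 8
18817 1552
3650401 301080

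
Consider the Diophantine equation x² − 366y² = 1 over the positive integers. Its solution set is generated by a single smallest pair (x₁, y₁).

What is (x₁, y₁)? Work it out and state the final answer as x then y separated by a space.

907925 47458

√366 → a₀=19, period (7,1,1,1,2,12,2,1,1,1,7,38); ℓ=12 even so k=11
a_0=19:  p_0=19·1+0=19,  q_0=19·0+1=1
…
a_7=2:  p_7=2·14444+1167=30055,  q_7=2·755+61=1571
a_8=1:  p_8=1·30055+14444=44499,  q_8=1·1571+755=2326
…
a_10=1:  p_10=1·74554+44499=119053,  q_10=1·3897+2326=6223
a_11=7:  p_11=7·119053+74554=907925,  q_11=7·6223+3897=47458
→ (907925, 47458).  Check: 907925²=824327805625, 366·47458²=824327805624, difference 1.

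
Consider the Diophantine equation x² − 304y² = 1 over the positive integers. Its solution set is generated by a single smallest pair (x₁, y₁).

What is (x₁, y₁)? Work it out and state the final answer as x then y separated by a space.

d=304: √d = [17; 2,3,2,1,1,1,1,1,2,3,2,34] (ℓ=12, even), read p_11/q_11
a_0=17:  p_0=17·1+0=17,  q_0=17·0+1=1
…
a_2=3:  p_2=3·35+17=122,  q_2=3·2+1=7
a_3=2:  p_3=2·122+35=279,  q_3=2·7+2=16
a_4=1:  p_4=1·279+122=401,  q_4=1·16+7=23
…
a_6=1:  p_6=1·680+401=1081,  q_6=1·39+23=62
…
a_9=2:  p_9=2·2842+1761=7445,  q_9=2·163+101=427
a_10=3:  p_10=3·7445+2842=25177,  q_10=3·427+163=1444
a_11=2:  p_11=2·25177+7445=57799,  q_11=2·1444+427=3315
fundamental: x₁=57799, y₁=3315  (since 3340724401 − 304·10989225 = 1)

57799 3315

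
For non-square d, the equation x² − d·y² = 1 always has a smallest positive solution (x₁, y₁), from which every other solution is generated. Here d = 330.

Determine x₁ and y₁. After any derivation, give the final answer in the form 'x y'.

109 6

√330 = [18; 6,36, …], period ℓ=2 (even) → k=1
a_0=18:  p_0=18·1+0=18,  q_0=18·0+1=1
a_1=6:  p_1=6·18+1=109,  q_1=6·1+0=6
→ (109, 6).  Check: 109²=11881, 330·6²=11880, difference 1.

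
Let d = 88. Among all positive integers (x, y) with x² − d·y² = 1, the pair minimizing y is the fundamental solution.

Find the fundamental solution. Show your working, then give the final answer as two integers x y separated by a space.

197 21

[9; 2,1,1,1,2,18] for √88; ℓ=6 ⇒ convergent index 5
i=0: a=9 ⇒ p=9, q=1
…
i=3: a=1 ⇒ p=47, q=5
i=4: a=1 ⇒ p=75, q=8
i=5: a=2 ⇒ p=197, q=21
fundamental: x₁=197, y₁=21  (since 38809 − 88·441 = 1)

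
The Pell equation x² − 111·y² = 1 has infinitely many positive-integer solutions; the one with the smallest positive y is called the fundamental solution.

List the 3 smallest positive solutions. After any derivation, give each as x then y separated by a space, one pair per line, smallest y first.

295 28
174049 16520
102688615 9746772

d=111: √d = [10; 1,1,6,1,1,20] (ℓ=6, even), read p_5/q_5
a_0=10:  p_0=10·1+0=10,  q_0=10·0+1=1
a_1=1:  p_1=1·10+1=11,  q_1=1·1+0=1
a_2=1:  p_2=1·11+10=21,  q_2=1·1+1=2
a_3=6:  p_3=6·21+11=137,  q_3=6·2+1=13
a_4=1:  p_4=1·137+21=158,  q_4=1·13+2=15
a_5=1:  p_5=1·158+137=295,  q_5=1·15+13=28
fundamental: x₁=295, y₁=28  (since 87025 − 111·784 = 1)
(295+28√111)^2 = 174049 + 16520√111
(295+28√111)^3 = 102688615 + 9746772√111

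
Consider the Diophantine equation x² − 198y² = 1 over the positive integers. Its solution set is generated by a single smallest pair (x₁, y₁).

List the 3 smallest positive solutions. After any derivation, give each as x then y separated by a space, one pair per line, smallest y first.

197 14
77617 5516
30580901 2173290

√198 = [14; 14,28, …], period ℓ=2 (even) → k=1
a_0=14:  p_0=14·1+0=14,  q_0=14·0+1=1
a_1=14:  p_1=14·14+1=197,  q_1=14·1+0=14
→ (197, 14).  Check: 197²=38809, 198·14²=38808, difference 1.
k=2:  x_2 = 197·197+198·14·14 = 77617,  y_2 = 197·14+14·197 = 5516
k=3:  x_3 = 197·77617+198·14·5516 = 30580901,  y_3 = 197·5516+14·77617 = 2173290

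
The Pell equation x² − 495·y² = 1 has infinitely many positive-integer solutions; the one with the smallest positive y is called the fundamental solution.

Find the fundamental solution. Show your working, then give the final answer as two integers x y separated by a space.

√495 → a₀=22, period (4,44); ℓ=2 even so k=1
i=0: a=22 ⇒ p=22, q=1
i=1: a=4 ⇒ p=89, q=4
→ (89, 4).  Check: 89²=7921, 495·4²=7920, difference 1.

89 4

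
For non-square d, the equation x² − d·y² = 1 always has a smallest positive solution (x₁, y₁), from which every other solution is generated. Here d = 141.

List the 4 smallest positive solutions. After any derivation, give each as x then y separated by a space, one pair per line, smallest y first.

d=141: √d = [11; 1,6,1,22] (ℓ=4, even), read p_3/q_3
k=0  a_k=11  p_k/q_k = 11/1
…
k=2  a_k=6  p_k/q_k = 83/7
k=3  a_k=1  p_k/q_k = 95/8
fundamental: x₁=95, y₁=8  (since 9025 − 141·64 = 1)
(95+8√141)^2 = 18049 + 1520√141
(95+8√141)^3 = 3429215 + 288792√141
(95+8√141)^4 = 651532801 + 54868960√141

95 8
18049 1520
3429215 288792
651532801 54868960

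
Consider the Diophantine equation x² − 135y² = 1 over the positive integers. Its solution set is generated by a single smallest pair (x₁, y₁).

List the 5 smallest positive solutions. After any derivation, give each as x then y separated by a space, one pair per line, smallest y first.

d=135: √d = [11; 1,1,1,1,1,1,1,22] (ℓ=8, even), read p_7/q_7
step 0: (11, 1)  from 11·(1,0) + (0,1)
step 1: (12, 1)  from 1·(11,1) + (1,0)
…
step 3: (35, 3)  from 1·(23,2) + (12,1)
step 4: (58, 5)  from 1·(35,3) + (23,2)
…
step 6: (151, 13)  from 1·(93,8) + (58,5)
step 7: (244, 21)  from 1·(151,13) + (93,8)
→ (244, 21).  Check: 244²=59536, 135·21²=59535, difference 1.
k=2:  x_2 = 244·244+135·21·21 = 119071,  y_2 = 244·21+21·244 = 10248
k=3:  x_3 = 244·119071+135·21·10248 = 58106404,  y_3 = 244·10248+21·119071 = 5001003
k=4:  x_4 = 244·58106404+135·21·5001003 = 28355806081,  y_4 = 244·5001003+21·58106404 = 2440479216
k=5:  x_5 = 244·28355806081+135·21·2440479216 = 13837575261124,  y_5 = 244·2440479216+21·28355806081 = 1190948856405

244 21
119071 10248
58106404 5001003
28355806081 2440479216
13837575261124 1190948856405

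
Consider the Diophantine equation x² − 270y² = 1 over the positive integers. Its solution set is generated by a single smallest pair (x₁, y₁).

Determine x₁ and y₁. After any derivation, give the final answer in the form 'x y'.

[16; 2,3,6,3,2,32] for √270; ℓ=6 ⇒ convergent index 5
k=0  a_k=16  p_k/q_k = 16/1
…
k=3  a_k=6  p_k/q_k = 723/44
k=4  a_k=3  p_k/q_k = 2284/139
k=5  a_k=2  p_k/q_k = 5291/322
(x₁, y₁) = (5291, 322);  5291² − 270·322² = 1 ✓

5291 322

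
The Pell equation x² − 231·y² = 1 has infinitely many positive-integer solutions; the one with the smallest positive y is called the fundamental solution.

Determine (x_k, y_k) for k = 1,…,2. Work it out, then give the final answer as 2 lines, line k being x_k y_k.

76 5
11551 760

d=231: √d = [15; 5,30] (ℓ=2, even), read p_1/q_1
k=0  a_k=15  p_k/q_k = 15/1
k=1  a_k=5  p_k/q_k = 76/5
(x₁, y₁) = (76, 5);  76² − 231·5² = 1 ✓
(x_2, y_2) = (76·76 + 231·5·5, 76·5 + 5·76) = (11551, 760)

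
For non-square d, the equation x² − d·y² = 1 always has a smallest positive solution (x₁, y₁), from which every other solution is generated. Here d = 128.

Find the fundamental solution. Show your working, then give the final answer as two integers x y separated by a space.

577 51

[11; 3,5,3,22] for √128; ℓ=4 ⇒ convergent index 3
i=0: a=11 ⇒ p=11, q=1
…
i=2: a=5 ⇒ p=181, q=16
i=3: a=3 ⇒ p=577, q=51
(x₁, y₁) = (577, 51);  577² − 128·51² = 1 ✓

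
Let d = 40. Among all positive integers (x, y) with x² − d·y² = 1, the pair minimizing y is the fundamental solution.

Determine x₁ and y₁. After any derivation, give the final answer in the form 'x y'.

19 3

[6; 3,12] for √40; ℓ=2 ⇒ convergent index 1
a_0=6:  p_0=6·1+0=6,  q_0=6·0+1=1
a_1=3:  p_1=3·6+1=19,  q_1=3·1+0=3
fundamental: x₁=19, y₁=3  (since 361 − 40·9 = 1)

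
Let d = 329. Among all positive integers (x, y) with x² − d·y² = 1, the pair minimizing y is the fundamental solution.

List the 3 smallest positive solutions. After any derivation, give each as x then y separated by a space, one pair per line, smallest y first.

2376415 131016
11294696504449 622696775280
53681772387237964255 2959571914453911384

√329 = [18; 7,4,2,1,1,4,1,1,2,4,7,36, …], period ℓ=12 (even) → k=11
step 0: (18, 1)  from 18·(1,0) + (0,1)
…
step 3: (1179, 65)  from 2·(526,29) + (127,7)
step 4: (1705, 94)  from 1·(1179,65) + (526,29)
step 5: (2884, 159)  from 1·(1705,94) + (1179,65)
…
step 7: (16125, 889)  from 1·(13241,730) + (2884,159)
…
step 9: (74857, 4127)  from 2·(29366,1619) + (16125,889)
step 10: (328794, 18127)  from 4·(74857,4127) + (29366,1619)
step 11: (2376415, 131016)  from 7·(328794,18127) + (74857,4127)
fundamental: x₁=2376415, y₁=131016  (since 5647348252225 − 329·17165192256 = 1)
(2376415+131016√329)^2 = 11294696504449 + 622696775280√329
(2376415+131016√329)^3 = 53681772387237964255 + 2959571914453911384√329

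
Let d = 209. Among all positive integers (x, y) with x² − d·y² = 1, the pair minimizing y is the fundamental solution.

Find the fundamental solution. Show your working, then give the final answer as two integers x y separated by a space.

[14; 2,5,3,2,3,5,2,28] for √209; ℓ=8 ⇒ convergent index 7
step 0: (14, 1)  from 14·(1,0) + (0,1)
…
step 4: (1171, 81)  from 2·(506,35) + (159,11)
…
step 6: (21266, 1471)  from 5·(4019,278) + (1171,81)
step 7: (46551, 3220)  from 2·(21266,1471) + (4019,278)
fundamental: x₁=46551, y₁=3220  (since 2166995601 − 209·10368400 = 1)

46551 3220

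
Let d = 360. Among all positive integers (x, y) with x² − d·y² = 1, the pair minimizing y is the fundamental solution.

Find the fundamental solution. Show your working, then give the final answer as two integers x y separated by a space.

19 1

√360 = [18; 1,36, …], period ℓ=2 (even) → k=1
step 0: (18, 1)  from 18·(1,0) + (0,1)
step 1: (19, 1)  from 1·(18,1) + (1,0)
(x₁, y₁) = (19, 1);  19² − 360·1² = 1 ✓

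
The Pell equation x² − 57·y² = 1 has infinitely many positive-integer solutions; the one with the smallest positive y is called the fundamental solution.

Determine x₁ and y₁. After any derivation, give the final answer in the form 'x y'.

d=57: √d = [7; 1,1,4,1,1,14] (ℓ=6, even), read p_5/q_5
step 0: (7, 1)  from 7·(1,0) + (0,1)
…
step 2: (15, 2)  from 1·(8,1) + (7,1)
step 3: (68, 9)  from 4·(15,2) + (8,1)
step 4: (83, 11)  from 1·(68,9) + (15,2)
step 5: (151, 20)  from 1·(83,11) + (68,9)
→ (151, 20).  Check: 151²=22801, 57·20²=22800, difference 1.

151 20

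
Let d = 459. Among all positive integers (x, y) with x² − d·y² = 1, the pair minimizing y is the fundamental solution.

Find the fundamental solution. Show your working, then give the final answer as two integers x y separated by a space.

[21; 2,2,1,4,21,4,1,2,2,42] for √459; ℓ=10 ⇒ convergent index 9
i=0: a=21 ⇒ p=21, q=1
…
i=5: a=21 ⇒ p=14997, q=700
i=6: a=4 ⇒ p=60695, q=2833
i=7: a=1 ⇒ p=75692, q=3533
i=8: a=2 ⇒ p=212079, q=9899
i=9: a=2 ⇒ p=499850, q=23331
→ (499850, 23331).  Check: 499850²=249850022500, 459·23331²=249850022499, difference 1.

499850 23331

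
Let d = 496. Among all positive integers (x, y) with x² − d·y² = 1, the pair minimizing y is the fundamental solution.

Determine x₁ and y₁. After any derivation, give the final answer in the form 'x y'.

4620799 207480

[22; 3,1,2,4,1,…,1,3,44] for √496; ℓ=16 ⇒ convergent index 15
a_0=22:  p_0=22·1+0=22,  q_0=22·0+1=1
a_1=3:  p_1=3·22+1=67,  q_1=3·1+0=3
a_2=1:  p_2=1·67+22=89,  q_2=1·3+1=4
a_3=2:  p_3=2·89+67=245,  q_3=2·4+3=11
a_4=4:  p_4=4·245+89=1069,  q_4=4·11+4=48
a_5=1:  p_5=1·1069+245=1314,  q_5=1·48+11=59
a_6=1:  p_6=1·1314+1069=2383,  q_6=1·59+48=107
a_7=2:  p_7=2·2383+1314=6080,  q_7=2·107+59=273
a_8=2:  p_8=2·6080+2383=14543,  q_8=2·273+107=653
a_9=2:  p_9=2·14543+6080=35166,  q_9=2·653+273=1579
a_10=1:  p_10=1·35166+14543=49709,  q_10=1·1579+653=2232
a_11=1:  p_11=1·49709+35166=84875,  q_11=1·2232+1579=3811
…
a_13=2:  p_13=2·389209+84875=863293,  q_13=2·17476+3811=38763
a_14=1:  p_14=1·863293+389209=1252502,  q_14=1·38763+17476=56239
a_15=3:  p_15=3·1252502+863293=4620799,  q_15=3·56239+38763=207480
→ (4620799, 207480).  Check: 4620799²=21351783398401, 496·207480²=21351783398400, difference 1.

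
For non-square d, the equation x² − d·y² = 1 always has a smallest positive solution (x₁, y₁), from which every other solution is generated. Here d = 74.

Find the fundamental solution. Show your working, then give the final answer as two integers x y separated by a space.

[8; 1,1,1,1,16] for √74; ℓ=5 ⇒ convergent index 9
a_0=8:  p_0=8·1+0=8,  q_0=8·0+1=1
a_1=1:  p_1=1·8+1=9,  q_1=1·1+0=1
a_2=1:  p_2=1·9+8=17,  q_2=1·1+1=2
a_3=1:  p_3=1·17+9=26,  q_3=1·2+1=3
a_4=1:  p_4=1·26+17=43,  q_4=1·3+2=5
…
a_6=1:  p_6=1·714+43=757,  q_6=1·83+5=88
…
a_8=1:  p_8=1·1471+757=2228,  q_8=1·171+88=259
a_9=1:  p_9=1·2228+1471=3699,  q_9=1·259+171=430
fundamental: x₁=3699, y₁=430  (since 13682601 − 74·184900 = 1)

3699 430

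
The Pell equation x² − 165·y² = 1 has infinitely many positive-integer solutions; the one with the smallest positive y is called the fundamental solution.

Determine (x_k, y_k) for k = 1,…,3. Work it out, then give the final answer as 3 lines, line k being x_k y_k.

1079 84
2328481 181272
5024860919 391184892

d=165: √d = [12; 1,5,2,5,1,24] (ℓ=6, even), read p_5/q_5
a_0=12:  p_0=12·1+0=12,  q_0=12·0+1=1
a_1=1:  p_1=1·12+1=13,  q_1=1·1+0=1
…
a_4=5:  p_4=5·167+77=912,  q_4=5·13+6=71
a_5=1:  p_5=1·912+167=1079,  q_5=1·71+13=84
(x₁, y₁) = (1079, 84);  1079² − 165·84² = 1 ✓
n=2: (1079,84)∘(1079,84) = (1079·1079+165·84·84, 1079·84+84·1079) = (2328481,181272)
n=3: (2328481,181272)∘(1079,84) = (1079·2328481+165·84·181272, 1079·181272+84·2328481) = (5024860919,391184892)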